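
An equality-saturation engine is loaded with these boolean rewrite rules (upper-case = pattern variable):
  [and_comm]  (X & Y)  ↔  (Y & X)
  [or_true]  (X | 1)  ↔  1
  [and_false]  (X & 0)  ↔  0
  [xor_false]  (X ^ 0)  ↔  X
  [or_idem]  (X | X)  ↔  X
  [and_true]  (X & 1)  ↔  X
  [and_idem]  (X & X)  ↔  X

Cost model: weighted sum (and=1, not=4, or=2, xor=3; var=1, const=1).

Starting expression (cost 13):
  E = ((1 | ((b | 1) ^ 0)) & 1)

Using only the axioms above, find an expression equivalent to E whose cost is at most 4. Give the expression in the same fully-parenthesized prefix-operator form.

(1) ((b | 1) ^ 0)  =[xor_false →]=  (b | 1)    ⊢ ((1 | (b | 1)) & 1)
(2) (b | 1)  =[or_true →]=  1    ⊢ ((1 | 1) & 1)
(3) ((1 | 1) & 1)  =[and_true →]=  (1 | 1)    ⊢ cost 4, within 4

(1 | 1)   [cost 4]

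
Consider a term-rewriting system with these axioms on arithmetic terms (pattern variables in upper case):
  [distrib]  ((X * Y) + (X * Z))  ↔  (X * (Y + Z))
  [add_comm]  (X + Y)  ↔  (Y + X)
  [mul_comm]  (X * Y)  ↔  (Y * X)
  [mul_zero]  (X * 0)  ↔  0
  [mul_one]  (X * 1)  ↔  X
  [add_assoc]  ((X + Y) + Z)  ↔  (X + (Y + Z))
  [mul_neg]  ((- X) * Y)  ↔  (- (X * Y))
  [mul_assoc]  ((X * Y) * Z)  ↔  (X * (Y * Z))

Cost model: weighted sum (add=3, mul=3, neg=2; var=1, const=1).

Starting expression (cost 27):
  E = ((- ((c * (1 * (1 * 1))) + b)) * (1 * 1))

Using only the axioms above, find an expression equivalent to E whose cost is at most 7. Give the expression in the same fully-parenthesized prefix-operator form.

(- (c + b))   [cost 7]

(1) (1 * 1)  =[mul_one →]=  1    ⊢ ((- ((c * (1 * 1)) + b)) * (1 * 1))
(2) (1 * 1)  =[mul_one →]=  1    ⊢ ((- ((c * 1) + b)) * (1 * 1))
(3) (1 * 1)  =[mul_one →]=  1    ⊢ ((- ((c * 1) + b)) * 1)
(4) (c * 1)  =[mul_one →]=  c    ⊢ ((- (c + b)) * 1)
(5) ((- (c + b)) * 1)  =[mul_neg →]=  (- ((c + b) * 1))
(6) ((c + b) * 1)  =[mul_one →]=  (c + b)    ⊢ cost 7, within 7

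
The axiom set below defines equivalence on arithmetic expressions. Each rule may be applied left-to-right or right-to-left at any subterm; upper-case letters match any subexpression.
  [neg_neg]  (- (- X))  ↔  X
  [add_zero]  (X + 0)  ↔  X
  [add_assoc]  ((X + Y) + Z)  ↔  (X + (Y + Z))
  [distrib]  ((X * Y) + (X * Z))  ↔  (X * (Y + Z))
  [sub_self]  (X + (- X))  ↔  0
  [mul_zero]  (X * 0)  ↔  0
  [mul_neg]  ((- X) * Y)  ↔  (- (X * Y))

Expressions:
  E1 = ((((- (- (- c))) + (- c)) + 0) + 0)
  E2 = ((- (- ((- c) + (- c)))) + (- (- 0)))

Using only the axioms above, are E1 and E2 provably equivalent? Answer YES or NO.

YES

1. [neg_neg →] (- (- (- c)))  →  (- c);  E1 = ((((- c) + (- c)) + 0) + 0)
2. [add_zero →] (((- c) + (- c)) + 0)  →  ((- c) + (- c));  E1 = (((- c) + (- c)) + 0)
3. [neg_neg ←] 0  →  (- (- 0));  E1 = (((- c) + (- c)) + (- (- 0)))
4. [neg_neg ←] ((- c) + (- c))  →  (- (- ((- c) + (- c))));  this is E2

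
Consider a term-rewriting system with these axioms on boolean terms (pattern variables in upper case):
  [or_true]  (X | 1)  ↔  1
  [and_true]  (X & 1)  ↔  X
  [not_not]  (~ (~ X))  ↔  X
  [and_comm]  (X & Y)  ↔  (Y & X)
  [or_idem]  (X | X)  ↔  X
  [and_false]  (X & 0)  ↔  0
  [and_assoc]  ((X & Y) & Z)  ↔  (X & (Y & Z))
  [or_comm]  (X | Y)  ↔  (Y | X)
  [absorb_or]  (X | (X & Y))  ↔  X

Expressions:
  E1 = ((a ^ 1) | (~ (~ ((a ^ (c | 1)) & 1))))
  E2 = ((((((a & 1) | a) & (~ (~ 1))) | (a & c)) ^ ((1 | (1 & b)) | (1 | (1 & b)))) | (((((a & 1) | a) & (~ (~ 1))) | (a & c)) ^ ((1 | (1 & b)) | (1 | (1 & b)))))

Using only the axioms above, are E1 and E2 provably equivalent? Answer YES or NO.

YES

(1) (c | 1)  =[or_true →]=  1    ⊢ ((a ^ 1) | (~ (~ ((a ^ 1) & 1))))
(2) ((a ^ 1) & 1)  =[and_true →]=  (a ^ 1)    ⊢ ((a ^ 1) | (~ (~ (a ^ 1))))
(3) (~ (~ (a ^ 1)))  =[not_not →]=  (a ^ 1)    ⊢ ((a ^ 1) | (a ^ 1))
(4) ((a ^ 1) | (a ^ 1))  =[or_idem →]=  (a ^ 1)
(5) 1  =[or_idem ←]=  (1 | 1)    ⊢ (a ^ (1 | 1))
(6) a  =[absorb_or ←]=  (a | (a & c))    ⊢ ((a | (a & c)) ^ (1 | 1))
(7) 1  =[absorb_or ←]=  (1 | (1 & b))    ⊢ ((a | (a & c)) ^ (1 | (1 | (1 & b))))
(8) a  =[or_idem ←]=  (a | a)    ⊢ (((a | a) | (a & c)) ^ (1 | (1 | (1 & b))))
(9) (a | a)  =[and_true ←]=  ((a | a) & 1)    ⊢ ((((a | a) & 1) | (a & c)) ^ (1 | (1 | (1 & b))))
(10) 1  =[absorb_or ←]=  (1 | (1 & b))    ⊢ ((((a | a) & 1) | (a & c)) ^ ((1 | (1 & b)) | (1 | (1 & b))))
(11) a  =[and_true ←]=  (a & 1)    ⊢ (((((a & 1) | a) & 1) | (a & c)) ^ ((1 | (1 & b)) | (1 | (1 & b))))
(12) 1  =[not_not ←]=  (~ (~ 1))    ⊢ (((((a & 1) | a) & (~ (~ 1))) | (a & c)) ^ ((1 | (1 & b)) | (1 | (1 & b))))
(13) (((((a & 1) | a) & (~ (~ 1))) | (a & c)) ^ ((1 | (1 & b)) | (1 | (1 & b))))  =[or_idem ←]=  ((((((a & 1) | a) & (~ (~ 1))) | (a & c)) ^ ((1 | (1 & b)) | (1 | (1 & b)))) | (((((a & 1) | a) & (~ (~ 1))) | (a & c)) ^ ((1 | (1 & b)) | (1 | (1 & b)))))    ⊢ E2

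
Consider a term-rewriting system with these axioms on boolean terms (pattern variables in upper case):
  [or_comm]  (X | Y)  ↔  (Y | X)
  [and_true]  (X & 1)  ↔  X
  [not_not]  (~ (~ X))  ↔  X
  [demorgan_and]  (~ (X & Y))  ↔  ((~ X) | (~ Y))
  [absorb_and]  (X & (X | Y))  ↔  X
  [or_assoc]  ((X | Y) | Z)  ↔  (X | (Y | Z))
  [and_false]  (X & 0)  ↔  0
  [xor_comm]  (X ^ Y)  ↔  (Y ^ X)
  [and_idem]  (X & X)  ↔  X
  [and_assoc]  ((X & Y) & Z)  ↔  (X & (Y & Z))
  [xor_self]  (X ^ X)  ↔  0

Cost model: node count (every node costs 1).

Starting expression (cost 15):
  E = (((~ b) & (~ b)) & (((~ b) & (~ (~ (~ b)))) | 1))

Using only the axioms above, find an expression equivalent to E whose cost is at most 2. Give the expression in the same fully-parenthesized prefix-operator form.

(~ b)   [cost 2]

1. [not_not →] (~ (~ b))  →  b;  E = (((~ b) & (~ b)) & (((~ b) & (~ b)) | 1))
2. [absorb_and →] (((~ b) & (~ b)) & (((~ b) & (~ b)) | 1))  →  ((~ b) & (~ b))
3. [and_idem →] ((~ b) & (~ b))  →  (~ b);  cost 2 ≤ 2, done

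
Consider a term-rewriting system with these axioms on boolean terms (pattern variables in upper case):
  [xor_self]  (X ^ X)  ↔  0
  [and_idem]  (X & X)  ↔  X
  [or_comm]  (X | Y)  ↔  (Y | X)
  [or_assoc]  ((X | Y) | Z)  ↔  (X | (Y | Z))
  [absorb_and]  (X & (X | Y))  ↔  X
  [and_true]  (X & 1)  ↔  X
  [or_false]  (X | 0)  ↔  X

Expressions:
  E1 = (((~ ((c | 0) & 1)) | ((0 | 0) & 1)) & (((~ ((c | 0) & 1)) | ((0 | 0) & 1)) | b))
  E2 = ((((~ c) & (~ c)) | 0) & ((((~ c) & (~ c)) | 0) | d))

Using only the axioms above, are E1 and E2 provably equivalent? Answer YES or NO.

step 1: absorb_and (→) rewrites (((~ ((c | 0) & 1)) | ((0 | 0) & 1)) & (((~ ((c | 0) & 1)) | ((0 | 0) & 1)) | b)) into ((~ ((c | 0) & 1)) | ((0 | 0) & 1))
step 2: or_false (→) rewrites (0 | 0) into 0, now ((~ ((c | 0) & 1)) | (0 & 1))
step 3: or_false (→) rewrites (c | 0) into c, now ((~ (c & 1)) | (0 & 1))
step 4: and_true (→) rewrites (c & 1) into c, now ((~ c) | (0 & 1))
step 5: and_true (→) rewrites (0 & 1) into 0, now ((~ c) | 0)
step 6: and_idem (←) rewrites (~ c) into ((~ c) & (~ c)), now (((~ c) & (~ c)) | 0)
step 7: absorb_and (←) rewrites (((~ c) & (~ c)) | 0) into ((((~ c) & (~ c)) | 0) & ((((~ c) & (~ c)) | 0) | d)), which is E2

YES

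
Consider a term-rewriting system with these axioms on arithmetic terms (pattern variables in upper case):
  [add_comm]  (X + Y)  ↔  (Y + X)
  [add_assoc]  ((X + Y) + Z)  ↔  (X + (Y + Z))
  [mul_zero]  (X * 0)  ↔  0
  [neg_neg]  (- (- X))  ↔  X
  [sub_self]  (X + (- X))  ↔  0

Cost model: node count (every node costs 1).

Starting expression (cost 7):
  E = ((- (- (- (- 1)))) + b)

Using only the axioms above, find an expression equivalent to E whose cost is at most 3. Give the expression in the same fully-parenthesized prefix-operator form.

step 1: neg_neg (→) rewrites (- (- (- 1))) into (- 1), now ((- (- 1)) + b)
step 2: add_comm (→) rewrites ((- (- 1)) + b) into (b + (- (- 1)))
step 3: neg_neg (→) rewrites (- (- 1)) into 1, reaching cost 3 (bound 3)

(b + 1)   [cost 3]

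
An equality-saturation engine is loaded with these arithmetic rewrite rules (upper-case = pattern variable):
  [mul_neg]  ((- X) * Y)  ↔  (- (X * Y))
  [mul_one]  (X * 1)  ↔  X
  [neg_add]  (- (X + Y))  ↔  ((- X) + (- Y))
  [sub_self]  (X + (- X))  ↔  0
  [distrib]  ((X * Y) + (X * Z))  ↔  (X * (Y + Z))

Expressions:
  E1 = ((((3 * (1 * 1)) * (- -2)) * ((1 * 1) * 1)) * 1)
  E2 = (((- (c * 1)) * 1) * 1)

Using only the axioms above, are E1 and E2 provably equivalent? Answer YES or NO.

Every axiom is a valid identity, so a rewrite proof would force E1 and E2 to agree under every assignment.
At c=0: E1 = 6 but E2 = 0; they differ, so no derivation exists.

NO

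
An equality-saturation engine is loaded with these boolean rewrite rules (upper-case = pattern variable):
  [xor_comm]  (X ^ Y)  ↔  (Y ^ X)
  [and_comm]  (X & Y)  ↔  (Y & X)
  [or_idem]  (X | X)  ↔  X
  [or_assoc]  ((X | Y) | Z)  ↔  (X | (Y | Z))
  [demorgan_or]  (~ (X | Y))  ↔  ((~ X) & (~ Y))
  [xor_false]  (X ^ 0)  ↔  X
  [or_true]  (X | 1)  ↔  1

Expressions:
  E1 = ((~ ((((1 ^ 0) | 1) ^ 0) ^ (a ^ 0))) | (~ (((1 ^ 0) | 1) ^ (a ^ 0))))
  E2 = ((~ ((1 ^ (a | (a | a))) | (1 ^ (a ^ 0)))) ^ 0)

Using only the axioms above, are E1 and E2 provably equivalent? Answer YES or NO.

1. [xor_false →] (((1 ^ 0) | 1) ^ 0)  →  ((1 ^ 0) | 1);  E1 = ((~ (((1 ^ 0) | 1) ^ (a ^ 0))) | (~ (((1 ^ 0) | 1) ^ (a ^ 0))))
2. [or_idem →] ((~ (((1 ^ 0) | 1) ^ (a ^ 0))) | (~ (((1 ^ 0) | 1) ^ (a ^ 0))))  →  (~ (((1 ^ 0) | 1) ^ (a ^ 0)))
3. [xor_false →] (1 ^ 0)  →  1;  E1 = (~ ((1 | 1) ^ (a ^ 0)))
4. [or_idem →] (1 | 1)  →  1;  E1 = (~ (1 ^ (a ^ 0)))
5. [xor_false →] (a ^ 0)  →  a;  E1 = (~ (1 ^ a))
6. [xor_false ←] (~ (1 ^ a))  →  ((~ (1 ^ a)) ^ 0)
7. [or_idem ←] (1 ^ a)  →  ((1 ^ a) | (1 ^ a));  E1 = ((~ ((1 ^ a) | (1 ^ a))) ^ 0)
8. [or_idem ←] a  →  (a | a);  E1 = ((~ ((1 ^ (a | a)) | (1 ^ a))) ^ 0)
9. [xor_false ←] a  →  (a ^ 0);  E1 = ((~ ((1 ^ (a | a)) | (1 ^ (a ^ 0)))) ^ 0)
10. [or_idem ←] a  →  (a | a);  this is E2

YES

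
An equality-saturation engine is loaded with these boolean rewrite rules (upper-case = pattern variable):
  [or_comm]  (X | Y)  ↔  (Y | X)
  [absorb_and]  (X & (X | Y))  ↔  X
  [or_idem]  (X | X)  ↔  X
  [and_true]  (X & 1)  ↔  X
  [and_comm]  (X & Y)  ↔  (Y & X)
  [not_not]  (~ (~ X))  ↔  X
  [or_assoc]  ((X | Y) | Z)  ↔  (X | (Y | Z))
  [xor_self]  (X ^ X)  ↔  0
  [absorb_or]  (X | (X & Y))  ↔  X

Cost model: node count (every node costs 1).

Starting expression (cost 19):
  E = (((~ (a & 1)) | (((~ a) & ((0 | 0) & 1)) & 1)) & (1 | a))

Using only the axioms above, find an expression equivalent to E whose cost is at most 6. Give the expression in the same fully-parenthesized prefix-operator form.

step 1: or_idem (→) rewrites (0 | 0) into 0, now (((~ (a & 1)) | (((~ a) & (0 & 1)) & 1)) & (1 | a))
step 2: and_true (→) rewrites (a & 1) into a, now (((~ a) | (((~ a) & (0 & 1)) & 1)) & (1 | a))
step 3: and_true (→) rewrites (((~ a) & (0 & 1)) & 1) into ((~ a) & (0 & 1)), now (((~ a) | ((~ a) & (0 & 1))) & (1 | a))
step 4: and_true (→) rewrites (0 & 1) into 0, now (((~ a) | ((~ a) & 0)) & (1 | a))
step 5: absorb_or (→) rewrites ((~ a) | ((~ a) & 0)) into (~ a), reaching cost 6 (bound 6)

((~ a) & (1 | a))   [cost 6]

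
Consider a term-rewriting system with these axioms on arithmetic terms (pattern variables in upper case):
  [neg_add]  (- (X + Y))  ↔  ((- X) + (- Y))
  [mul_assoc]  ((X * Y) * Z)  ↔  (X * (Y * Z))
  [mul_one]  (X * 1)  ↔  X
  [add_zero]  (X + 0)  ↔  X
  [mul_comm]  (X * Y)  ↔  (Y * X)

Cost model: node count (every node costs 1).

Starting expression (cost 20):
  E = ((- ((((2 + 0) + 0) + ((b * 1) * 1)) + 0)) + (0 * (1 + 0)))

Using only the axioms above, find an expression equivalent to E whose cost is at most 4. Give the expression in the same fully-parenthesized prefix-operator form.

step 1: add_zero (→) rewrites ((((2 + 0) + 0) + ((b * 1) * 1)) + 0) into (((2 + 0) + 0) + ((b * 1) * 1)), now ((- (((2 + 0) + 0) + ((b * 1) * 1))) + (0 * (1 + 0)))
step 2: add_zero (→) rewrites (1 + 0) into 1, now ((- (((2 + 0) + 0) + ((b * 1) * 1))) + (0 * 1))
step 3: mul_one (→) rewrites ((b * 1) * 1) into (b * 1), now ((- (((2 + 0) + 0) + (b * 1))) + (0 * 1))
step 4: add_zero (→) rewrites (2 + 0) into 2, now ((- ((2 + 0) + (b * 1))) + (0 * 1))
step 5: add_zero (→) rewrites (2 + 0) into 2, now ((- (2 + (b * 1))) + (0 * 1))
step 6: mul_one (→) rewrites (b * 1) into b, now ((- (2 + b)) + (0 * 1))
step 7: mul_one (→) rewrites (0 * 1) into 0, now ((- (2 + b)) + 0)
step 8: add_zero (→) rewrites ((- (2 + b)) + 0) into (- (2 + b)), reaching cost 4 (bound 4)

(- (2 + b))   [cost 4]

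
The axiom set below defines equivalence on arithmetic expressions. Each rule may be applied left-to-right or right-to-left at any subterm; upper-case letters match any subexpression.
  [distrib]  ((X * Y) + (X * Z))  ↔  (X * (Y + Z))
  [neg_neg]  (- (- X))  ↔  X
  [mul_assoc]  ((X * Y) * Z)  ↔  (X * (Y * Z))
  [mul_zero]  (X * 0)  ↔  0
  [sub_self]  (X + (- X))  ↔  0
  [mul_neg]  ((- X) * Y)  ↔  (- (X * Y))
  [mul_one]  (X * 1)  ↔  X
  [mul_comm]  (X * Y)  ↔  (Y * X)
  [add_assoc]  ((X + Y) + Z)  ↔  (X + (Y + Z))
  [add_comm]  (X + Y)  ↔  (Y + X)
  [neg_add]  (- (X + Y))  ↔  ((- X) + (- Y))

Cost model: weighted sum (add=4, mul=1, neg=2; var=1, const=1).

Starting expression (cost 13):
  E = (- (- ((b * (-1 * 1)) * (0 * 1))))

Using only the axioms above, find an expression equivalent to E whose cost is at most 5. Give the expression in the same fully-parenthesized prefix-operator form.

1. [mul_one →] (0 * 1)  →  0;  E = (- (- ((b * (-1 * 1)) * 0)))
2. [mul_one →] (-1 * 1)  →  -1;  E = (- (- ((b * -1) * 0)))
3. [neg_neg →] (- (- ((b * -1) * 0)))  →  ((b * -1) * 0);  cost 5 ≤ 5, done

((b * -1) * 0)   [cost 5]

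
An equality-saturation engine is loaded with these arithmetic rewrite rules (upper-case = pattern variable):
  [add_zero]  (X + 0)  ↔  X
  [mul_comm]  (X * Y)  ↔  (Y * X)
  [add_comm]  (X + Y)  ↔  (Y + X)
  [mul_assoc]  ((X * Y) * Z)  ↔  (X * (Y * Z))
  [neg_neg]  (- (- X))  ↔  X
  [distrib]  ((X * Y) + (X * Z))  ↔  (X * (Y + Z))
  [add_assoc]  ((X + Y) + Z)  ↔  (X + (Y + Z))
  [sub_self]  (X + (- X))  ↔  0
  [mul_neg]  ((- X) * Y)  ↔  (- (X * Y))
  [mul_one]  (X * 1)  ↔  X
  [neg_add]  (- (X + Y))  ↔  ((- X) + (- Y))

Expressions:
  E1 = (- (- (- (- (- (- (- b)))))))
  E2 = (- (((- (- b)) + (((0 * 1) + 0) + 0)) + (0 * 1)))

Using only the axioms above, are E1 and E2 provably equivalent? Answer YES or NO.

YES

(1) (- (- (- b)))  =[neg_neg →]=  (- b)    ⊢ (- (- (- (- (- b)))))
(2) (- (- (- (- (- b)))))  =[neg_neg →]=  (- (- (- b)))
(3) (- (- (- b)))  =[neg_neg →]=  (- b)
(4) b  =[add_zero ←]=  (b + 0)    ⊢ (- (b + 0))
(5) b  =[add_zero ←]=  (b + 0)    ⊢ (- ((b + 0) + 0))
(6) 0  =[mul_one ←]=  (0 * 1)    ⊢ (- ((b + 0) + (0 * 1)))
(7) 0  =[add_zero ←]=  (0 + 0)    ⊢ (- ((b + (0 + 0)) + (0 * 1)))
(8) (0 + 0)  =[add_zero ←]=  ((0 + 0) + 0)    ⊢ (- ((b + ((0 + 0) + 0)) + (0 * 1)))
(9) b  =[neg_neg ←]=  (- (- b))    ⊢ (- (((- (- b)) + ((0 + 0) + 0)) + (0 * 1)))
(10) 0  =[mul_one ←]=  (0 * 1)    ⊢ E2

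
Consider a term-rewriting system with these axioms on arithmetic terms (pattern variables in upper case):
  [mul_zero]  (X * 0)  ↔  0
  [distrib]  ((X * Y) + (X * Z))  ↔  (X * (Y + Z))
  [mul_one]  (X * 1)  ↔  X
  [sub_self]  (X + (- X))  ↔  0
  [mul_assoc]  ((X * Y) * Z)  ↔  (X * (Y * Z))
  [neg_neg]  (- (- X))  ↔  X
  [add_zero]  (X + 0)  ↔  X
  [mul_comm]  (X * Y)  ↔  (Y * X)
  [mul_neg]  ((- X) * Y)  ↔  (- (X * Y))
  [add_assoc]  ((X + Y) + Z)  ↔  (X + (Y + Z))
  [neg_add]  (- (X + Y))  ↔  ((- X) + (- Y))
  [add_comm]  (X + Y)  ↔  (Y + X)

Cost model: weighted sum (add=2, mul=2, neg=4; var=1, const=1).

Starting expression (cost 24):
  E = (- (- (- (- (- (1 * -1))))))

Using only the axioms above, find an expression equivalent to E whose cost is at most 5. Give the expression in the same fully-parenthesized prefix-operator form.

step 1: neg_neg (→) rewrites (- (- (- (- (1 * -1))))) into (- (- (1 * -1))), now (- (- (- (1 * -1))))
step 2: neg_neg (→) rewrites (- (- (1 * -1))) into (1 * -1), now (- (1 * -1))
step 3: mul_comm (→) rewrites (1 * -1) into (-1 * 1), now (- (-1 * 1))
step 4: mul_one (→) rewrites (-1 * 1) into -1, reaching cost 5 (bound 5)

(- -1)   [cost 5]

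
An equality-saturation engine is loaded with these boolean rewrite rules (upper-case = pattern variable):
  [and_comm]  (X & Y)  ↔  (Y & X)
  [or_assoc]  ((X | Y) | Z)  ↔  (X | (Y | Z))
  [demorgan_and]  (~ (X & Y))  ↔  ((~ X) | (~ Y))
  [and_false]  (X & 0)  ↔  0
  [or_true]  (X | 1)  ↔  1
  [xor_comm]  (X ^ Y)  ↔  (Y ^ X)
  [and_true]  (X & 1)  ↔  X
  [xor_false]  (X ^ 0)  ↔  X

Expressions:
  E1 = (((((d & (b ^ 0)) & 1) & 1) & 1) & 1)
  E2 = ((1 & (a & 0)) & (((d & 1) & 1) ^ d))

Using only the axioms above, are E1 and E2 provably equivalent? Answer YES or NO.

NO

All listed rules preserve value, hence provable equivalence implies equal values everywhere; look for a separating assignment.
a=0, b=1, d=1 gives E1 ↦ 1, E2 ↦ 0; values differ ⇒ not provably equivalent.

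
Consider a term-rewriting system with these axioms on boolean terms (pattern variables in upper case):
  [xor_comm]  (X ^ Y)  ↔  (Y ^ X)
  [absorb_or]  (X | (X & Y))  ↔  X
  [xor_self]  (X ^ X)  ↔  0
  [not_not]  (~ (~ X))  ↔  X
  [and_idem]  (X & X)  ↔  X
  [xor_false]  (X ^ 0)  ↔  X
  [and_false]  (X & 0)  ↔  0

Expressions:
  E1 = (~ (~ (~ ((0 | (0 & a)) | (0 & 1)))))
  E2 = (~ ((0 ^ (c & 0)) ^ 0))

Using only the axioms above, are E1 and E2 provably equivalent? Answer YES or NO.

YES

1. [absorb_or →] (0 | (0 & a))  →  0;  E1 = (~ (~ (~ (0 | (0 & 1)))))
2. [not_not →] (~ (~ (~ (0 | (0 & 1)))))  →  (~ (0 | (0 & 1)))
3. [absorb_or →] (0 | (0 & 1))  →  0;  E1 = (~ 0)
4. [xor_false ←] 0  →  (0 ^ 0);  E1 = (~ (0 ^ 0))
5. [xor_false ←] 0  →  (0 ^ 0);  E1 = (~ ((0 ^ 0) ^ 0))
6. [and_false ←] 0  →  (c & 0);  this is E2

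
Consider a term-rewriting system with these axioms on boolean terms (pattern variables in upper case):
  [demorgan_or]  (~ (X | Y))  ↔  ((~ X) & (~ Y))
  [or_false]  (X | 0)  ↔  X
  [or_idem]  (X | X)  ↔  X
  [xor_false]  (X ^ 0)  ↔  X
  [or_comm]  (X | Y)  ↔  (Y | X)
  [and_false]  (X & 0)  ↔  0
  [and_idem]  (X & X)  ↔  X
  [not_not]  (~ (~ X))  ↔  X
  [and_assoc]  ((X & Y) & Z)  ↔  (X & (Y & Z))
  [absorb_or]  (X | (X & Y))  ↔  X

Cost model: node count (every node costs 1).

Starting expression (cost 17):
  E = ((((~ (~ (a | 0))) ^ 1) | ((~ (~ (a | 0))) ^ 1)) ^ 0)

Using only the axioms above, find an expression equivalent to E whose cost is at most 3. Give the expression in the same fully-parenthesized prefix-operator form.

1. [or_idem →] (((~ (~ (a | 0))) ^ 1) | ((~ (~ (a | 0))) ^ 1))  →  ((~ (~ (a | 0))) ^ 1);  E = (((~ (~ (a | 0))) ^ 1) ^ 0)
2. [not_not →] (~ (~ (a | 0)))  →  (a | 0);  E = (((a | 0) ^ 1) ^ 0)
3. [xor_false →] (((a | 0) ^ 1) ^ 0)  →  ((a | 0) ^ 1)
4. [or_false →] (a | 0)  →  a;  cost 3 ≤ 3, done

(a ^ 1)   [cost 3]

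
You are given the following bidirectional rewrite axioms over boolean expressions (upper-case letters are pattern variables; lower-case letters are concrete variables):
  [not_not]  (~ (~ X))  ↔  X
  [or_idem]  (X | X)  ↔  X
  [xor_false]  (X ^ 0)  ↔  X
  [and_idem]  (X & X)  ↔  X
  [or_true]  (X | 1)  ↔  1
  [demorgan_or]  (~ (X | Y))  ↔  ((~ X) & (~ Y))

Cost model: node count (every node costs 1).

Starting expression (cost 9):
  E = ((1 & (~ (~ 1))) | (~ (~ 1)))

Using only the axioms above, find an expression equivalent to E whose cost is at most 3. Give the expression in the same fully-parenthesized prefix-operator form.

(1 | 1)   [cost 3]

(1) (~ (~ 1))  =[not_not →]=  1    ⊢ ((1 & 1) | (~ (~ 1)))
(2) (~ (~ 1))  =[not_not →]=  1    ⊢ ((1 & 1) | 1)
(3) (1 & 1)  =[and_idem →]=  1    ⊢ cost 3, within 3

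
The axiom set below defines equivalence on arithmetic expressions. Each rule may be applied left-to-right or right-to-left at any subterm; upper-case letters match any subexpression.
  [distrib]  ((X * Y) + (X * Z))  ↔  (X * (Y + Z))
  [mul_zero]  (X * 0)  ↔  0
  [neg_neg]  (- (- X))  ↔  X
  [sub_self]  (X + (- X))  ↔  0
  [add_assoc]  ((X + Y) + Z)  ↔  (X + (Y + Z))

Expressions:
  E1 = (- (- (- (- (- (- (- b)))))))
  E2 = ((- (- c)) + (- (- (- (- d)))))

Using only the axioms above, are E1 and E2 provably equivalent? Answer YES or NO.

Every axiom is a valid identity, so a rewrite proof would force E1 and E2 to agree under every assignment.
At b=0, c=0, d=1: E1 = 0 but E2 = 1; they differ, so no derivation exists.

NO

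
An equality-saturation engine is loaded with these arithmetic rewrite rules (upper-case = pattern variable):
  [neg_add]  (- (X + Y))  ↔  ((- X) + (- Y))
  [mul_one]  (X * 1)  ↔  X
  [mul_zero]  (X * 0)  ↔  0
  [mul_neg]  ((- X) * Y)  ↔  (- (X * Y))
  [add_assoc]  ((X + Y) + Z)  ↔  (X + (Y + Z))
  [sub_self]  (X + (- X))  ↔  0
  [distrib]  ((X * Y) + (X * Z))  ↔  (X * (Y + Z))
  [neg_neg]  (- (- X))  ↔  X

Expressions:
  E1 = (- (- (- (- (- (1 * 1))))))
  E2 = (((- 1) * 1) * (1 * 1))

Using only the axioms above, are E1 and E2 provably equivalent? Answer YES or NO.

(1) (- (- (- (- (1 * 1)))))  =[neg_neg →]=  (- (- (1 * 1)))    ⊢ (- (- (- (1 * 1))))
(2) (1 * 1)  =[mul_one →]=  1    ⊢ (- (- (- 1)))
(3) (- (- (- 1)))  =[neg_neg →]=  (- 1)
(4) (- 1)  =[mul_one ←]=  ((- 1) * 1)
(5) (- 1)  =[mul_one ←]=  ((- 1) * 1)    ⊢ (((- 1) * 1) * 1)
(6) 1  =[mul_one ←]=  (1 * 1)    ⊢ E2

YES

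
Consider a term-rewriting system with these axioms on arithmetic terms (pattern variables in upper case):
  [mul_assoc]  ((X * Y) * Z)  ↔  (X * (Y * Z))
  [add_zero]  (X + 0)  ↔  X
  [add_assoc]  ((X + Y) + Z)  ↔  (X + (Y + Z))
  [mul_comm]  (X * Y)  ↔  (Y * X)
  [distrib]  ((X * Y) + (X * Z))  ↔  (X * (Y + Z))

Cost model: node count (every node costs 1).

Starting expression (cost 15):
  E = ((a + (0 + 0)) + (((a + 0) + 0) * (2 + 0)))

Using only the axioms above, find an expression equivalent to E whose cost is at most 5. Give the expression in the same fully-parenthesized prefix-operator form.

step 1: add_zero (→) rewrites (a + 0) into a, now ((a + (0 + 0)) + ((a + 0) * (2 + 0)))
step 2: add_zero (→) rewrites (2 + 0) into 2, now ((a + (0 + 0)) + ((a + 0) * 2))
step 3: mul_comm (→) rewrites ((a + 0) * 2) into (2 * (a + 0)), now ((a + (0 + 0)) + (2 * (a + 0)))
step 4: add_zero (→) rewrites (0 + 0) into 0, now ((a + 0) + (2 * (a + 0)))
step 5: add_zero (→) rewrites (a + 0) into a, now (a + (2 * (a + 0)))
step 6: add_zero (→) rewrites (a + 0) into a, reaching cost 5 (bound 5)

(a + (2 * a))   [cost 5]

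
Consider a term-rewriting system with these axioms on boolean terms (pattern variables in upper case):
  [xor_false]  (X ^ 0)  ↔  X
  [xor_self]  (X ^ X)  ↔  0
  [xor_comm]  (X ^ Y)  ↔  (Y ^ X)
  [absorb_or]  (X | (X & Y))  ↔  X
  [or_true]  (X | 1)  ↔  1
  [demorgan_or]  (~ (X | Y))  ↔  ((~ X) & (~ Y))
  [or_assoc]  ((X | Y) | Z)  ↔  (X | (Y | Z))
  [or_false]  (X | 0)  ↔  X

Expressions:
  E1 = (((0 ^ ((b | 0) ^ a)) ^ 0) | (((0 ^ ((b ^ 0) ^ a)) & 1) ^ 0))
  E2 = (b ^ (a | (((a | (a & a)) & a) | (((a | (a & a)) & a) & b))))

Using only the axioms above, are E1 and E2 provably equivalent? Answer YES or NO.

YES

1. [xor_false →] (b ^ 0)  →  b;  E1 = (((0 ^ ((b | 0) ^ a)) ^ 0) | (((0 ^ (b ^ a)) & 1) ^ 0))
2. [xor_false →] (((0 ^ (b ^ a)) & 1) ^ 0)  →  ((0 ^ (b ^ a)) & 1);  E1 = (((0 ^ ((b | 0) ^ a)) ^ 0) | ((0 ^ (b ^ a)) & 1))
3. [or_false →] (b | 0)  →  b;  E1 = (((0 ^ (b ^ a)) ^ 0) | ((0 ^ (b ^ a)) & 1))
4. [xor_false →] ((0 ^ (b ^ a)) ^ 0)  →  (0 ^ (b ^ a));  E1 = ((0 ^ (b ^ a)) | ((0 ^ (b ^ a)) & 1))
5. [absorb_or →] ((0 ^ (b ^ a)) | ((0 ^ (b ^ a)) & 1))  →  (0 ^ (b ^ a))
6. [xor_comm →] (0 ^ (b ^ a))  →  ((b ^ a) ^ 0)
7. [xor_false →] ((b ^ a) ^ 0)  →  (b ^ a)
8. [absorb_or ←] a  →  (a | (a & a));  E1 = (b ^ (a | (a & a)))
9. [absorb_or ←] a  →  (a | (a & a));  E1 = (b ^ (a | ((a | (a & a)) & a)))
10. [absorb_or ←] ((a | (a & a)) & a)  →  (((a | (a & a)) & a) | (((a | (a & a)) & a) & b));  this is E2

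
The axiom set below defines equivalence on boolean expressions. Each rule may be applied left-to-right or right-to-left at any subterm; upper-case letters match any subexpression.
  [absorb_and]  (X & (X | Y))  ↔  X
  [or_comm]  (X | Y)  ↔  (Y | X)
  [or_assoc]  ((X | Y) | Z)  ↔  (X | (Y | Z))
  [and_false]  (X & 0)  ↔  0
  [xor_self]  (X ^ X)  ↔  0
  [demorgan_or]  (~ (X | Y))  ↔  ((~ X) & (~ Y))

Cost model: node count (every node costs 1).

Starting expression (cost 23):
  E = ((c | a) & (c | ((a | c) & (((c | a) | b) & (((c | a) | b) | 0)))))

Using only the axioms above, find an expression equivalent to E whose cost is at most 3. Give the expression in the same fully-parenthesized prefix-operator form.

step 1: absorb_and (→) rewrites (((c | a) | b) & (((c | a) | b) | 0)) into ((c | a) | b), now ((c | a) & (c | ((a | c) & ((c | a) | b))))
step 2: or_comm (→) rewrites (a | c) into (c | a), now ((c | a) & (c | ((c | a) & ((c | a) | b))))
step 3: or_comm (→) rewrites (c | ((c | a) & ((c | a) | b))) into (((c | a) & ((c | a) | b)) | c), now ((c | a) & (((c | a) & ((c | a) | b)) | c))
step 4: absorb_and (→) rewrites ((c | a) & ((c | a) | b)) into (c | a), now ((c | a) & ((c | a) | c))
step 5: absorb_and (→) rewrites ((c | a) & ((c | a) | c)) into (c | a), reaching cost 3 (bound 3)

(c | a)   [cost 3]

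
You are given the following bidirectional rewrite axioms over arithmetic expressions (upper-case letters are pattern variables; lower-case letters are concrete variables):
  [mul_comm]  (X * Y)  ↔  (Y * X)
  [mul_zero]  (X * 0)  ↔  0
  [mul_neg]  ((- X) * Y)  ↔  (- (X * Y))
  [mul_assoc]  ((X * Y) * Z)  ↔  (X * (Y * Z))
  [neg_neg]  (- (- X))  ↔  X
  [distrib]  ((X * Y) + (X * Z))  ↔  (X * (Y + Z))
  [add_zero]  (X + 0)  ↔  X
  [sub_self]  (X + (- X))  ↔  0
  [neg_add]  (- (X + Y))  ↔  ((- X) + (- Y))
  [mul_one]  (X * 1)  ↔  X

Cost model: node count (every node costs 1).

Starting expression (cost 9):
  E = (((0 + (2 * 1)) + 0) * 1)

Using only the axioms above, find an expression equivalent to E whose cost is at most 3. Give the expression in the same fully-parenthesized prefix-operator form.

(1) ((0 + (2 * 1)) + 0)  =[add_zero →]=  (0 + (2 * 1))    ⊢ ((0 + (2 * 1)) * 1)
(2) ((0 + (2 * 1)) * 1)  =[mul_one →]=  (0 + (2 * 1))
(3) (2 * 1)  =[mul_one →]=  2    ⊢ cost 3, within 3

(0 + 2)   [cost 3]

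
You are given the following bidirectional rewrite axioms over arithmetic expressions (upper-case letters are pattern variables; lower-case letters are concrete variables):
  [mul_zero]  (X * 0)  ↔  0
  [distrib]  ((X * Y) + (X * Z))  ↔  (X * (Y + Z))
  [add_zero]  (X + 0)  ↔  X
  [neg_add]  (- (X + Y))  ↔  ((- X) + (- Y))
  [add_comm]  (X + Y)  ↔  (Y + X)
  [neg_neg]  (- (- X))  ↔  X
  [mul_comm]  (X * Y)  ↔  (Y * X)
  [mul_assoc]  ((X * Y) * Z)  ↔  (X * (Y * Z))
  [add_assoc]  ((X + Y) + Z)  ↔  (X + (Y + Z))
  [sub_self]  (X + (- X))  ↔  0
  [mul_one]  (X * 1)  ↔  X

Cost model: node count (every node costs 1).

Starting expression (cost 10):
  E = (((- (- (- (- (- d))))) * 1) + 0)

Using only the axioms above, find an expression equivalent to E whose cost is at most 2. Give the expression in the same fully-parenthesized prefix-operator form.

(- d)   [cost 2]

1. [neg_neg →] (- (- (- d)))  →  (- d);  E = (((- (- (- d))) * 1) + 0)
2. [mul_one →] ((- (- (- d))) * 1)  →  (- (- (- d)));  E = ((- (- (- d))) + 0)
3. [neg_neg →] (- (- (- d)))  →  (- d);  E = ((- d) + 0)
4. [add_zero →] ((- d) + 0)  →  (- d);  cost 2 ≤ 2, done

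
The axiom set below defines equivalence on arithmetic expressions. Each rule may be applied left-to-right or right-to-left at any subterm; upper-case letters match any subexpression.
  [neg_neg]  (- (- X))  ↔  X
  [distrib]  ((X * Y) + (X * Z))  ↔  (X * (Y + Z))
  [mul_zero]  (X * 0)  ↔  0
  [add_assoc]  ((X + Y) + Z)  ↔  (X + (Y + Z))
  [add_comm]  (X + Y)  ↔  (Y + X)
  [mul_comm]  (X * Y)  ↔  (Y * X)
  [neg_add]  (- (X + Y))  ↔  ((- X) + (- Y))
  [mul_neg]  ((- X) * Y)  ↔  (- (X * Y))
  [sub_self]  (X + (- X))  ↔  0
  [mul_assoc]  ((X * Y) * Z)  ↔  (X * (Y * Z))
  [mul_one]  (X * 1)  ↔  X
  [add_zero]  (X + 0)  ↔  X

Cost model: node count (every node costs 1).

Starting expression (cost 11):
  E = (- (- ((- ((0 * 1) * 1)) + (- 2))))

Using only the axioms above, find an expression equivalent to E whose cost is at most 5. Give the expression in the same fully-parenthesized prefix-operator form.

((- 0) + (- 2))   [cost 5]

1. [neg_neg →] (- (- ((- ((0 * 1) * 1)) + (- 2))))  →  ((- ((0 * 1) * 1)) + (- 2))
2. [mul_one →] ((0 * 1) * 1)  →  (0 * 1);  E = ((- (0 * 1)) + (- 2))
3. [mul_one →] (0 * 1)  →  0;  cost 5 ≤ 5, done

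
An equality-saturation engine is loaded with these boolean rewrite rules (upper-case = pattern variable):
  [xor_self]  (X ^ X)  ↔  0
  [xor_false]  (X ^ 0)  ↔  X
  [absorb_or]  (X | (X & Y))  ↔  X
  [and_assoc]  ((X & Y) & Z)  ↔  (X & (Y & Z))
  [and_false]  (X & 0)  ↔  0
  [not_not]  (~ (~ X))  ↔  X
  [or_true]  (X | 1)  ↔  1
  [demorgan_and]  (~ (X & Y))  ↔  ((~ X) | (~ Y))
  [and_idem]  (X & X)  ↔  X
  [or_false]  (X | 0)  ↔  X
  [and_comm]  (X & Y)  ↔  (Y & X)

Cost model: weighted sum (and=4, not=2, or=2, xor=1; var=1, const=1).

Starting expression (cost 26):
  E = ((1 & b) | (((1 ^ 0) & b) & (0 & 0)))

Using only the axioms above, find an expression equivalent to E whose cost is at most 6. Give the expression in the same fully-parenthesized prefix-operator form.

(1 & b)   [cost 6]

step 1: and_idem (→) rewrites (0 & 0) into 0, now ((1 & b) | (((1 ^ 0) & b) & 0))
step 2: xor_false (→) rewrites (1 ^ 0) into 1, now ((1 & b) | ((1 & b) & 0))
step 3: absorb_or (→) rewrites ((1 & b) | ((1 & b) & 0)) into (1 & b), reaching cost 6 (bound 6)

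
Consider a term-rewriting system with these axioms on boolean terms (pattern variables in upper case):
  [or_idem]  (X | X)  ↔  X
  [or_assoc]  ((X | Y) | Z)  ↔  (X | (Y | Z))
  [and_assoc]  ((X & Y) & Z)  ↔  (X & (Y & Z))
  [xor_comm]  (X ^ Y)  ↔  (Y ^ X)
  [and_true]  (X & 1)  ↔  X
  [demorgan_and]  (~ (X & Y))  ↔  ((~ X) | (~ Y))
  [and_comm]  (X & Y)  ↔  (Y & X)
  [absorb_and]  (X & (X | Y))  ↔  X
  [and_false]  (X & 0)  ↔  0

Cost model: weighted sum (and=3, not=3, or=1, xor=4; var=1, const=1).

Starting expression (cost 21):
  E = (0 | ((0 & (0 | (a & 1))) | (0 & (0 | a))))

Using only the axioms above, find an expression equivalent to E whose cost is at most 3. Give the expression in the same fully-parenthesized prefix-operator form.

(0 | 0)   [cost 3]

1. [and_true →] (a & 1)  →  a;  E = (0 | ((0 & (0 | a)) | (0 & (0 | a))))
2. [or_idem →] ((0 & (0 | a)) | (0 & (0 | a)))  →  (0 & (0 | a));  E = (0 | (0 & (0 | a)))
3. [absorb_and →] (0 & (0 | a))  →  0;  cost 3 ≤ 3, done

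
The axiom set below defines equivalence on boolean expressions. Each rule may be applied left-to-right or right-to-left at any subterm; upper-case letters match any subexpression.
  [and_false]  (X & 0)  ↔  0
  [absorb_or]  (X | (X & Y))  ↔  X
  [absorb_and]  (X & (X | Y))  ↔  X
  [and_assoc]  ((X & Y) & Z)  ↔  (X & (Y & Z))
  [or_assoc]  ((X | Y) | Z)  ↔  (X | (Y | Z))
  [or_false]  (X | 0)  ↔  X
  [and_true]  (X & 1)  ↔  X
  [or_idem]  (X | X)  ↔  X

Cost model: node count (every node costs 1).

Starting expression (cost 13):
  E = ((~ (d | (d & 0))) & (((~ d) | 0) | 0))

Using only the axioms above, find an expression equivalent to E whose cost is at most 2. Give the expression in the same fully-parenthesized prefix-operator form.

(~ d)   [cost 2]

1. [or_false →] (((~ d) | 0) | 0)  →  ((~ d) | 0);  E = ((~ (d | (d & 0))) & ((~ d) | 0))
2. [absorb_or →] (d | (d & 0))  →  d;  E = ((~ d) & ((~ d) | 0))
3. [absorb_and →] ((~ d) & ((~ d) | 0))  →  (~ d);  cost 2 ≤ 2, done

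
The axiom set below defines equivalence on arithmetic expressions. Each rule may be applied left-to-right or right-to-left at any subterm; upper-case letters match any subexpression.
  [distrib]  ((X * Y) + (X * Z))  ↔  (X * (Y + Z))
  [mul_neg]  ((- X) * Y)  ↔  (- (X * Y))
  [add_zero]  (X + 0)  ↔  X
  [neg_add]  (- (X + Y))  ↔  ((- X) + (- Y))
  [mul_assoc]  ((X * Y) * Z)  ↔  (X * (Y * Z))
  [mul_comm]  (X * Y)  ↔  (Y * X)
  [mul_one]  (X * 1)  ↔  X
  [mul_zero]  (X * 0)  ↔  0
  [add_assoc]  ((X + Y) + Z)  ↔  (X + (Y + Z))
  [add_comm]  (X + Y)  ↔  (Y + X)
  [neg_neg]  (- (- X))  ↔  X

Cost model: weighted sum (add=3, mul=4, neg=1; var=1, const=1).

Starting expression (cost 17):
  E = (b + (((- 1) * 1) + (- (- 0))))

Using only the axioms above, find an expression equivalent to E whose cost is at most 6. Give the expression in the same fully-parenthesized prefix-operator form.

(b + (- 1))   [cost 6]

step 1: neg_neg (→) rewrites (- (- 0)) into 0, now (b + (((- 1) * 1) + 0))
step 2: mul_one (→) rewrites ((- 1) * 1) into (- 1), now (b + ((- 1) + 0))
step 3: add_zero (→) rewrites ((- 1) + 0) into (- 1), reaching cost 6 (bound 6)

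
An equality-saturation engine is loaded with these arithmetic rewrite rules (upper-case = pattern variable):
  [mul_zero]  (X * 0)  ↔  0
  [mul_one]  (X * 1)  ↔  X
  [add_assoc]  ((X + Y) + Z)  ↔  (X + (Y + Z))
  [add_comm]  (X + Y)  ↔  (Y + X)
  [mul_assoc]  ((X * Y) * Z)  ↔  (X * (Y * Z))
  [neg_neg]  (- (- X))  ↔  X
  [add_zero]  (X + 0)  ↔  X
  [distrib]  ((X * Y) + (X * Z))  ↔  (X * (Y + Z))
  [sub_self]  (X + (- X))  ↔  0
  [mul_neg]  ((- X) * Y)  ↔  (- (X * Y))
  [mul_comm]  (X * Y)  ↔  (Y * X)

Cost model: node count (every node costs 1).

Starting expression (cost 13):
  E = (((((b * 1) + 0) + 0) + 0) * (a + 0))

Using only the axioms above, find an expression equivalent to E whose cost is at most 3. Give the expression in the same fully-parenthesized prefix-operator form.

1. [mul_one →] (b * 1)  →  b;  E = ((((b + 0) + 0) + 0) * (a + 0))
2. [add_zero →] (b + 0)  →  b;  E = (((b + 0) + 0) * (a + 0))
3. [add_zero →] ((b + 0) + 0)  →  (b + 0);  E = ((b + 0) * (a + 0))
4. [add_zero →] (a + 0)  →  a;  E = ((b + 0) * a)
5. [add_zero →] (b + 0)  →  b;  cost 3 ≤ 3, done

(b * a)   [cost 3]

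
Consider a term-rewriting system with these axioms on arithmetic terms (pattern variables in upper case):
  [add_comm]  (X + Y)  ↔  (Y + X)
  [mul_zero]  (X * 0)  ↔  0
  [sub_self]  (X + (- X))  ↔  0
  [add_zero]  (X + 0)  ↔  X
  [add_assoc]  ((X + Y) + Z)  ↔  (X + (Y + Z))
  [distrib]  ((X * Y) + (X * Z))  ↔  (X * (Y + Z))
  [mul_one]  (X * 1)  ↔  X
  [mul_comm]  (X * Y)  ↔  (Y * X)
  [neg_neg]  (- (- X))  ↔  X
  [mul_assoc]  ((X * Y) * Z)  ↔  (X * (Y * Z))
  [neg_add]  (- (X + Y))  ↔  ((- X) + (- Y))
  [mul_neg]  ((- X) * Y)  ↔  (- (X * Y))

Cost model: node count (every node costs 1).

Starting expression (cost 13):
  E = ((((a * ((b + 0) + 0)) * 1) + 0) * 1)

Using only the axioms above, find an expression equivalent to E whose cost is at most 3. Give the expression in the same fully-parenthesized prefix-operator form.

(a * b)   [cost 3]

step 1: add_zero (→) rewrites (b + 0) into b, now ((((a * (b + 0)) * 1) + 0) * 1)
step 2: mul_one (→) rewrites ((((a * (b + 0)) * 1) + 0) * 1) into (((a * (b + 0)) * 1) + 0)
step 3: add_zero (→) rewrites (b + 0) into b, now (((a * b) * 1) + 0)
step 4: add_zero (→) rewrites (((a * b) * 1) + 0) into ((a * b) * 1)
step 5: mul_one (→) rewrites ((a * b) * 1) into (a * b), reaching cost 3 (bound 3)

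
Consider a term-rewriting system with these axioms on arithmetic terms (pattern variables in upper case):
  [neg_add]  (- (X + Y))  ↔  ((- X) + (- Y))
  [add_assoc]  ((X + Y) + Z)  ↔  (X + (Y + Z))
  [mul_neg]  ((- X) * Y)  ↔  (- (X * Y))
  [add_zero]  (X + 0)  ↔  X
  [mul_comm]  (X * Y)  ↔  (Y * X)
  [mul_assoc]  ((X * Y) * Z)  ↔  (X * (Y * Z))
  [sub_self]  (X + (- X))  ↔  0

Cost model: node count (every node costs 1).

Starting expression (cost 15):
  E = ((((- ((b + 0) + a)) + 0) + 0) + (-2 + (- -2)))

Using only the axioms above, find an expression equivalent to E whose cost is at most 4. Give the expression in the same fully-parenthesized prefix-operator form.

(1) (((- ((b + 0) + a)) + 0) + 0)  =[add_zero →]=  ((- ((b + 0) + a)) + 0)    ⊢ (((- ((b + 0) + a)) + 0) + (-2 + (- -2)))
(2) (-2 + (- -2))  =[sub_self →]=  0    ⊢ (((- ((b + 0) + a)) + 0) + 0)
(3) (((- ((b + 0) + a)) + 0) + 0)  =[add_zero →]=  ((- ((b + 0) + a)) + 0)
(4) ((- ((b + 0) + a)) + 0)  =[add_zero →]=  (- ((b + 0) + a))
(5) (b + 0)  =[add_zero →]=  b    ⊢ cost 4, within 4

(- (b + a))   [cost 4]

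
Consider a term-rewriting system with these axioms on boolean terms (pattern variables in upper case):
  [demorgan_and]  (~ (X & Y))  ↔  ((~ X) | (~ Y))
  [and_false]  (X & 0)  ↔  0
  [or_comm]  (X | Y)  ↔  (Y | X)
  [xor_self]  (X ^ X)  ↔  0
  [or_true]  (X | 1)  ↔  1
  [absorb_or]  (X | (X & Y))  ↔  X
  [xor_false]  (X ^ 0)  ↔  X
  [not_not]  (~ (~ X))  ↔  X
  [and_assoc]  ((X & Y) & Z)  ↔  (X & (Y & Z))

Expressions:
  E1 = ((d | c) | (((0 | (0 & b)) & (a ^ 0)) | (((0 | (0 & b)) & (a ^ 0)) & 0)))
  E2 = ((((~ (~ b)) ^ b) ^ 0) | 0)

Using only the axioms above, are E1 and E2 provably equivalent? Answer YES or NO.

NO

Every axiom is a valid identity, so a rewrite proof would force E1 and E2 to agree under every assignment.
At a=0, b=0, c=0, d=1: E1 = 1 but E2 = 0; they differ, so no derivation exists.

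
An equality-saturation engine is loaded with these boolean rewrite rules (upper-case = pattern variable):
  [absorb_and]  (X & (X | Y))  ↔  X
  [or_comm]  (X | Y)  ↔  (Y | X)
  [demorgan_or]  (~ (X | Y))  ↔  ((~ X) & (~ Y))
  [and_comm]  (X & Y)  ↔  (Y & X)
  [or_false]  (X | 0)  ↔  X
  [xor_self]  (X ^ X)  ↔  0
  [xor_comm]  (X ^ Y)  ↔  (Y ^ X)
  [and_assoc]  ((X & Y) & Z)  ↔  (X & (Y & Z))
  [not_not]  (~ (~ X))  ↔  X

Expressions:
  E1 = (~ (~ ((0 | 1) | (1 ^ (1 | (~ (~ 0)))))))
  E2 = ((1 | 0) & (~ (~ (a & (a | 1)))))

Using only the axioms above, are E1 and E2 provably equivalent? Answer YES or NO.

NO

All listed rules preserve value, hence provable equivalence implies equal values everywhere; look for a separating assignment.
a=0 gives E1 ↦ 1, E2 ↦ 0; values differ ⇒ not provably equivalent.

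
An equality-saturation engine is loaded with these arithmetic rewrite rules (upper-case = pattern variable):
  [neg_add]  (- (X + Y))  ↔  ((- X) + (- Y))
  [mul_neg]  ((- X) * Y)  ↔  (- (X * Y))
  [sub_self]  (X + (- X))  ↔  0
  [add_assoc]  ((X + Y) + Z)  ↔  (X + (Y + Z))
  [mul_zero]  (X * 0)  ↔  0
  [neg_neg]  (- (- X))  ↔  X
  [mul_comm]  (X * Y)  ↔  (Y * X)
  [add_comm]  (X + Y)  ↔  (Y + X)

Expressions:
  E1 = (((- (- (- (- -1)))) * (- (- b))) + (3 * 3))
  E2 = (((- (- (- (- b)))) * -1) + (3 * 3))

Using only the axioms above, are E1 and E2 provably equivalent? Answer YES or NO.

(1) (- (- (- -1)))  =[neg_neg →]=  (- -1)    ⊢ (((- (- -1)) * (- (- b))) + (3 * 3))
(2) (- (- b))  =[neg_neg →]=  b    ⊢ (((- (- -1)) * b) + (3 * 3))
(3) (- (- -1))  =[neg_neg →]=  -1    ⊢ ((-1 * b) + (3 * 3))
(4) b  =[neg_neg ←]=  (- (- b))    ⊢ ((-1 * (- (- b))) + (3 * 3))
(5) (-1 * (- (- b)))  =[mul_comm →]=  ((- (- b)) * -1)    ⊢ (((- (- b)) * -1) + (3 * 3))
(6) b  =[neg_neg ←]=  (- (- b))    ⊢ E2

YES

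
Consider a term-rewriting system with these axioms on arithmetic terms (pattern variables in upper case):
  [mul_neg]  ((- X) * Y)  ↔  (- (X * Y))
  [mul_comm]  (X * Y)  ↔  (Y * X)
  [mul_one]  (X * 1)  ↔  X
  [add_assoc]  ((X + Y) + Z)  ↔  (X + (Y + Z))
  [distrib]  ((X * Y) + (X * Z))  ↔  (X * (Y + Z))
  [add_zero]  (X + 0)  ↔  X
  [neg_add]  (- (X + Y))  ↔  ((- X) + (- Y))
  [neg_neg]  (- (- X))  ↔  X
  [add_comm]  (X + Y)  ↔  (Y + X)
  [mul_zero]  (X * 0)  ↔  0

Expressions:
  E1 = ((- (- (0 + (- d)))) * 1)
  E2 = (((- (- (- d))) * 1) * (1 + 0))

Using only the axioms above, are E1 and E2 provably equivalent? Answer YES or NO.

YES

1. [neg_neg →] (- (- (0 + (- d))))  →  (0 + (- d));  E1 = ((0 + (- d)) * 1)
2. [add_comm →] (0 + (- d))  →  ((- d) + 0);  E1 = (((- d) + 0) * 1)
3. [mul_one →] (((- d) + 0) * 1)  →  ((- d) + 0)
4. [add_zero →] ((- d) + 0)  →  (- d)
5. [mul_one ←] (- d)  →  ((- d) * 1)
6. [add_zero ←] 1  →  (1 + 0);  E1 = ((- d) * (1 + 0))
7. [neg_neg ←] d  →  (- (- d));  E1 = ((- (- (- d))) * (1 + 0))
8. [mul_one ←] (- (- (- d)))  →  ((- (- (- d))) * 1);  this is E2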